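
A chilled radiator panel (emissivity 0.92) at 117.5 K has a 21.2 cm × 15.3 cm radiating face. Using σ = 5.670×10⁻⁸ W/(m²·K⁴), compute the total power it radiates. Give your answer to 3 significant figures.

Area A = 0.212 × 0.153 = 0.032436 m².
P = εσAT⁴ = 0.92 × 5.670×10⁻⁸ × 0.032436 × (117.5)⁴ = 0.323 W.

P ≈ 0.323 W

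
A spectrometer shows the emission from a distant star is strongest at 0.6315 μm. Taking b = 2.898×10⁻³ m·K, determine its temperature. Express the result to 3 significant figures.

T ≈ 4.59×10³ K

Wien's law gives T = b/λ_max = (2.898×10⁻³ m·K)/(6.315×10⁻⁷ m) = 4.59×10³ K.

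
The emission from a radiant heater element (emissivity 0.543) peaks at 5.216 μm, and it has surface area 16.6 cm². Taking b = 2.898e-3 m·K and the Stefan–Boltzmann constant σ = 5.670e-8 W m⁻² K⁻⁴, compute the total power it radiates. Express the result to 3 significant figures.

P ≈ 4.87 W

Wien's law: T = b/λ_max = 2.898×10⁻³/5.216×10⁻⁶ = 555.598 K.
Area A = 16.6 cm² = 1.66×10⁻³ m².
Then P = εσAT⁴ = 0.543×5.670×10⁻⁸×1.66×10⁻³×(555.598)⁴ = 4.87 W.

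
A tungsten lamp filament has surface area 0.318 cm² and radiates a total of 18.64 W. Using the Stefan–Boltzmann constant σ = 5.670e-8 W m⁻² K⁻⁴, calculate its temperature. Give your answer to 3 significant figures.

T ≈ 1.79×10³ K

Area A = 0.318 cm² = 3.18×10⁻⁵ m².
P = σAT⁴ ⇒ T = (P/(σA))^(1/4) = (18.64/(5.670×10⁻⁸×3.18×10⁻⁵))^(1/4) = 1.79×10³ K.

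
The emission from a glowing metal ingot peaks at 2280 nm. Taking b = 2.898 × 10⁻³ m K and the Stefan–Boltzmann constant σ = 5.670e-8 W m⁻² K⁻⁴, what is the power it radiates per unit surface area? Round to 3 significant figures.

Wien's law: T = b/λ_max = 2.898×10⁻³/2.280×10⁻⁶ = 1271.05 K.
Then I = σT⁴ = 5.670×10⁻⁸×(1271.05)⁴ = 1.48×10⁵ W/m².

I ≈ 1.48×10⁵ W/m²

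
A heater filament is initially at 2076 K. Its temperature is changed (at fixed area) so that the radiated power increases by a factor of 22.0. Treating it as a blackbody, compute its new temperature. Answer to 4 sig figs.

P ∝ T⁴, so T₂/T₁ = (P₂/P₁)^(1/4) = (22.0)^(1/4) = 2.16574.
T₂ = 2076 × 2.16574 = 4496 K.

T₂ ≈ 4496 K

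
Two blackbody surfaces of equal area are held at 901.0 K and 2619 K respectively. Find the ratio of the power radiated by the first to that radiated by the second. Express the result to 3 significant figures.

With equal areas, P₁/P₂ = (T₁/T₂)⁴ = (901.0/2619)⁴ = 0.0140.

P₁/P₂ ≈ 0.0140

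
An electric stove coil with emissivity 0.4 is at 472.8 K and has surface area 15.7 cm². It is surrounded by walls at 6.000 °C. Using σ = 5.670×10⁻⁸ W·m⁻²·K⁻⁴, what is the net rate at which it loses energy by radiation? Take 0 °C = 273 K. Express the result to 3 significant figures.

Net loss ≈ 1.56 W

Surroundings: T = 6.000 °C + 273 = 279.000 K.
Area A = 15.7 cm² = 1.57×10⁻³ m².
Net radiated power P_net = εσA(T⁴ − T₀⁴) = 0.4×5.670×10⁻⁸×1.57×10⁻³×(472.8⁴ − 279.000⁴).
T⁴ − T₀⁴ = 4.99701×10¹⁰ − 6.05922×10⁹ = 4.39109×10¹⁰ K⁴, so P_net = 1.56 W.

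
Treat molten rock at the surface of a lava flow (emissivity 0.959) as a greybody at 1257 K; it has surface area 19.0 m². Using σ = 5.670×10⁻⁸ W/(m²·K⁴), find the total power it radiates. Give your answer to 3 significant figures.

P ≈ 2.58×10⁶ W

Area A = 19.0 m².
P = εσAT⁴ = 0.959 × 5.670×10⁻⁸ × 19.0 × (1257)⁴ = 2.58×10⁶ W.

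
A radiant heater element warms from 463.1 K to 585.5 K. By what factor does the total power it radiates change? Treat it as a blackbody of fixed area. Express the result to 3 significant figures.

P ∝ T⁴, so P₂/P₁ = (T₂/T₁)⁴ = (585.5/463.1)⁴ = (1.26431)⁴ = 2.56.

P₂/P₁ ≈ 2.56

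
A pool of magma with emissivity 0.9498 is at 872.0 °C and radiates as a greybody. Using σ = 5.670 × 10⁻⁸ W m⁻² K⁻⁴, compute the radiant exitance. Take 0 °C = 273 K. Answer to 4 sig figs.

I ≈ 9.256×10⁴ W/m²

T = 872.0 °C + 273 = 1145.0 K.
Stefan–Boltzmann: I = εσT⁴ = 0.9498 × 5.670×10⁻⁸ × (1145.0)⁴ = 9.256×10⁴ W/m².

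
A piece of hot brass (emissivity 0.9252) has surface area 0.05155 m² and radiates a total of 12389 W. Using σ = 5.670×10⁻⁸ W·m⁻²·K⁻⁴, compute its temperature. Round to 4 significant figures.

T ≈ 1463 K

Area A = 0.05155 m².
P = εσAT⁴ ⇒ T = (P/(εσA))^(1/4) = (12389/(0.9252×5.670×10⁻⁸×0.05155))^(1/4) = 1463 K.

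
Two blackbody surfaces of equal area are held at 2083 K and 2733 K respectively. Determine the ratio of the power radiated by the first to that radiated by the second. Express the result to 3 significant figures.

With equal areas, P₁/P₂ = (T₁/T₂)⁴ = (2083/2733)⁴ = 0.337.

P₁/P₂ ≈ 0.337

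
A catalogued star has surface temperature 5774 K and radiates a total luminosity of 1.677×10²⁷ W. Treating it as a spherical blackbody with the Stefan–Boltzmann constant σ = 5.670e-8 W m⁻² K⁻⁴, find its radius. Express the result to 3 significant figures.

R ≈ 1.46×10⁹ m

L = 4πR²σT⁴ ⇒ R = √(L/(4πσT⁴)).
σT⁴ = 6.30217×10⁷ W/m², so R = √(1.677×10²⁷/(4π×6.30217×10⁷)) = 1.46×10⁹ m.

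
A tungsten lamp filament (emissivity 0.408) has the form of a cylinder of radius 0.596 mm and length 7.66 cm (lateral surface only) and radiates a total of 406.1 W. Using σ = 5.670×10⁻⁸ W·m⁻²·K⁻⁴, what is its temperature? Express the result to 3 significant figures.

Lateral area A = 2πrL = 2π×5.96×10⁻⁴×0.0766 = 2.86850×10⁻⁴ m².
P = εσAT⁴ ⇒ T = (P/(εσA))^(1/4) = (406.1/(0.408×5.670×10⁻⁸×2.86850×10⁻⁴))^(1/4) = 2.80×10³ K.

T ≈ 2.80×10³ K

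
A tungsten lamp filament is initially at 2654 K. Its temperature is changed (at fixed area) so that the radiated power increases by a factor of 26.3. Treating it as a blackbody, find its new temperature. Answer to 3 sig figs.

T₂ ≈ 6.01×10³ K

P ∝ T⁴, so T₂/T₁ = (P₂/P₁)^(1/4) = (26.3)^(1/4) = 2.26459.
T₂ = 2654 × 2.26459 = 6.01×10³ K.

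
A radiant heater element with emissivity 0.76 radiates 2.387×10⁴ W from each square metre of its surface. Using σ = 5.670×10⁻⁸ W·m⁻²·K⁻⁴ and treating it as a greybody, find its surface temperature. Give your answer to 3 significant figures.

T ≈ 863 K

I = εσT⁴, so T = (I/εσ)^(1/4) = (2.387×10⁴/(0.76×5.670×10⁻⁸))^(1/4) = 863 K.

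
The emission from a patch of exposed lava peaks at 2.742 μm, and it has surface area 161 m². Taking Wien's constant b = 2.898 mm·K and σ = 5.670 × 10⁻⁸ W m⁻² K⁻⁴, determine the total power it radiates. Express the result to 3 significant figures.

Wien's law: T = b/λ_max = 2.898×10⁻³/2.742×10⁻⁶ = 1056.89 K.
Area A = 161 m².
Then P = σAT⁴ = 5.670×10⁻⁸×161×(1056.89)⁴ = 1.14×10⁷ W.

P ≈ 1.14×10⁷ W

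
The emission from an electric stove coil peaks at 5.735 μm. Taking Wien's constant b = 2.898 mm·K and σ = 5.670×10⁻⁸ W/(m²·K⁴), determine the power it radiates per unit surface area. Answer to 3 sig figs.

I ≈ 3.70×10³ W/m²

Wien's law: T = b/λ_max = 2.898×10⁻³/5.735×10⁻⁶ = 505.318 K.
Then I = σT⁴ = 5.670×10⁻⁸×(505.318)⁴ = 3.70×10³ W/m².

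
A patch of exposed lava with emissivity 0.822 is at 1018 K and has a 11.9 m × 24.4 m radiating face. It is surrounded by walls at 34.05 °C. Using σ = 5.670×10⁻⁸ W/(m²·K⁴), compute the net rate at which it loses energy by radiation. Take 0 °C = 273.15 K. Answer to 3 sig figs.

Net loss ≈ 1.44×10⁷ W

Surroundings: T = 34.05 °C + 273.15 = 307.20 K.
Area A = 11.9 × 24.4 = 290.36 m².
Net radiated power P_net = εσA(T⁴ − T₀⁴) = 0.822×5.670×10⁻⁸×290.36×(1018⁴ − 307.20⁴).
T⁴ − T₀⁴ = 1.07397×10¹² − 8.90604×10⁹ = 1.06506×10¹² K⁴, so P_net = 1.44×10⁷ W.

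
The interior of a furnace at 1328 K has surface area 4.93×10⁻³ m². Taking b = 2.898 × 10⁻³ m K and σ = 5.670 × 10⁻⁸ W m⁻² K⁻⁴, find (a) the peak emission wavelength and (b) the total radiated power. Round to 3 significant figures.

λ_max ≈ 2.18×10³ nm; P ≈ 869 W

(a) λ_max = b/T = 2.898×10⁻³/1328 = 2.182×10⁻⁶ m = 2.18×10³ nm.
Area A = 4.93×10⁻³ m².
(b) P = σAT⁴ = 5.670×10⁻⁸×4.93×10⁻³×(1328)⁴ = 869 W.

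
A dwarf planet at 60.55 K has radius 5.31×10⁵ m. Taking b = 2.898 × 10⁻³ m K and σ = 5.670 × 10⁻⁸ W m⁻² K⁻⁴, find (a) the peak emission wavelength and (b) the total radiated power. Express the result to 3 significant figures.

λ_max ≈ 47.9 μm; P ≈ 2.70×10¹² W

(a) λ_max = b/T = 2.898×10⁻³/60.55 = 4.786×10⁻⁵ m = 47.9 μm.
Surface area A = 4πR² = 4π(5.31×10⁵ m)² = 3.54323×10¹² m².
(b) P = σAT⁴ = 5.670×10⁻⁸×3.54323×10¹²×(60.55)⁴ = 2.70×10¹² W.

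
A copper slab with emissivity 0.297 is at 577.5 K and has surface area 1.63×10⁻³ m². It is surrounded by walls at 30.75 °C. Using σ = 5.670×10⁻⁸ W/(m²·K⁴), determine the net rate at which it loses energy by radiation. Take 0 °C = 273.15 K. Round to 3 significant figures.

Surroundings: T = 30.75 °C + 273.15 = 303.90 K.
Area A = 1.63×10⁻³ m².
Net radiated power P_net = εσA(T⁴ − T₀⁴) = 0.297×5.670×10⁻⁸×1.63×10⁻³×(577.5⁴ − 303.90⁴).
T⁴ − T₀⁴ = 1.11226×10¹¹ − 8.52948×10⁹ = 1.02697×10¹¹ K⁴, so P_net = 2.82 W.

Net loss ≈ 2.82 W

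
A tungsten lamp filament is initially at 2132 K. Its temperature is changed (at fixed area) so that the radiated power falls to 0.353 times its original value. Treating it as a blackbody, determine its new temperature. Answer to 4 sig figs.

T₂ ≈ 1643 K

P ∝ T⁴, so T₂/T₁ = (P₂/P₁)^(1/4) = (0.353)^(1/4) = 0.770803.
T₂ = 2132 × 0.770803 = 1643 K.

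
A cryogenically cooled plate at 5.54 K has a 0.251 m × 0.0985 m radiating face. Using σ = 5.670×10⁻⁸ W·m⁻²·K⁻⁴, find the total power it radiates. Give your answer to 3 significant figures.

Area A = 0.251 × 0.0985 = 0.0247235 m².
P = σAT⁴ = 5.670×10⁻⁸ × 0.0247235 × (5.54)⁴ = 1.32×10⁻⁶ W.

P ≈ 1.32×10⁻⁶ W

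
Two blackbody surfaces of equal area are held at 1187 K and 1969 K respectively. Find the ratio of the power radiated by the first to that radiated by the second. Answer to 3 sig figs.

With equal areas, P₁/P₂ = (T₁/T₂)⁴ = (1187/1969)⁴ = 0.132.

P₁/P₂ ≈ 0.132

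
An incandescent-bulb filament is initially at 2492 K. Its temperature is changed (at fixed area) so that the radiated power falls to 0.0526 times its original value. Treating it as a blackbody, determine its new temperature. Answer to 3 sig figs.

T₂ ≈ 1.19×10³ K

P ∝ T⁴, so T₂/T₁ = (P₂/P₁)^(1/4) = (0.0526)^(1/4) = 0.478902.
T₂ = 2492 × 0.478902 = 1.19×10³ K.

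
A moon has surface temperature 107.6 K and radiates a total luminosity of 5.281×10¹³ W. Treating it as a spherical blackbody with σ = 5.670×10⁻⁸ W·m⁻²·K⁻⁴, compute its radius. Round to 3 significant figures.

L = 4πR²σT⁴ ⇒ R = √(L/(4πσT⁴)).
σT⁴ = 7.60032 W/m², so R = √(5.281×10¹³/(4π×7.60032)) = 7.44×10⁵ m.

R ≈ 7.44×10⁵ m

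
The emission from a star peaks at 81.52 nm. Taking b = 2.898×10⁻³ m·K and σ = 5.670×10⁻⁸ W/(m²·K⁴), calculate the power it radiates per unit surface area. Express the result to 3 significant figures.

Wien's law: T = b/λ_max = 2.898×10⁻³/8.152×10⁻⁸ = 35549.6 K.
Then I = σT⁴ = 5.670×10⁻⁸×(35549.6)⁴ = 9.06×10¹⁰ W/m².

I ≈ 9.06×10¹⁰ W/m²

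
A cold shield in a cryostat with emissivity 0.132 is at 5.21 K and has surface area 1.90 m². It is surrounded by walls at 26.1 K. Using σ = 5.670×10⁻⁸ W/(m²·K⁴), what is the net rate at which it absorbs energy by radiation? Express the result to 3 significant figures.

Net gain ≈ 6.59×10⁻³ W

Area A = 1.90 m².
Net radiated power P_net = εσA(T⁴ − T₀⁴) = 0.132×5.670×10⁻⁸×1.90×(5.21⁴ − 26.1⁴).
T⁴ − T₀⁴ = 736.802 − 4.64047×10⁵ = -4.63310×10⁵ K⁴, so P_net = -6.59×10⁻³ W — negative, meaning a net gain of 6.59×10⁻³ W.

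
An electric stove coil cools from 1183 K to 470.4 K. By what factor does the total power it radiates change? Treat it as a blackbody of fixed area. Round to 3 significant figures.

P ∝ T⁴, so P₂/P₁ = (T₂/T₁)⁴ = (470.4/1183)⁴ = (0.397633)⁴ = 0.0250.

P₂/P₁ ≈ 0.0250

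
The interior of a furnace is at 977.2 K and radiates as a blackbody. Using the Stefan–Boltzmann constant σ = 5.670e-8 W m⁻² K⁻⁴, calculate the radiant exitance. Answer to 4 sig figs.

I ≈ 5.170×10⁴ W/m²

Stefan–Boltzmann: I = σT⁴ = 5.670×10⁻⁸ × (977.2)⁴ = 5.170×10⁴ W/m².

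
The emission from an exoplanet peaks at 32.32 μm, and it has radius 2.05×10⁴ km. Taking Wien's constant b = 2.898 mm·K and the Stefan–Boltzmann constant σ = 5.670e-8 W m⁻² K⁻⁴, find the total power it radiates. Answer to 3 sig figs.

Wien's law: T = b/λ_max = 2.898×10⁻³/3.232×10⁻⁵ = 89.6658 K.
Surface area A = 4πR² = 4π(2.05×10⁷ m)² = 5.28102×10¹⁵ m².
Then P = σAT⁴ = 5.670×10⁻⁸×5.28102×10¹⁵×(89.6658)⁴ = 1.94×10¹⁶ W.

P ≈ 1.94×10¹⁶ W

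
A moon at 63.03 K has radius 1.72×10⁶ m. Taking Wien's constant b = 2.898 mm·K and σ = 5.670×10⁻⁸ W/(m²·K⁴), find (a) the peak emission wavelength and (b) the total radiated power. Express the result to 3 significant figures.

(a) λ_max = b/T = 2.898×10⁻³/63.03 = 4.598×10⁻⁵ m = 46.0 μm.
Surface area A = 4πR² = 4π(1.72×10⁶ m)² = 3.71764×10¹³ m².
(b) P = σAT⁴ = 5.670×10⁻⁸×3.71764×10¹³×(63.03)⁴ = 3.33×10¹³ W.

λ_max ≈ 46.0 μm; P ≈ 3.33×10¹³ W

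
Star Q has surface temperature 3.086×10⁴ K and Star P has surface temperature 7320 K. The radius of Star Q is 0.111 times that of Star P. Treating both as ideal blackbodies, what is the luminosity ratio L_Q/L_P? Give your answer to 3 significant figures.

L_Q/L_P ≈ 3.89

L ∝ R²T⁴, so L_Q/L_P = (R_Q/R_P)²(T_Q/T_P)⁴ = (0.111)² × (3.086×10⁴/7320)⁴ = 0.012321 × 315.893 = 3.89.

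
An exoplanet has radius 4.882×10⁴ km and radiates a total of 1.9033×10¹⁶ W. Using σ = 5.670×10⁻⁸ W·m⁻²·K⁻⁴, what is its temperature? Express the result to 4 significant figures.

T ≈ 57.86 K

Surface area A = 4πR² = 4π(4.882×10⁷ m)² = 2.99506×10¹⁶ m².
P = σAT⁴ ⇒ T = (P/(σA))^(1/4) = (1.9033×10¹⁶/(5.670×10⁻⁸×2.99506×10¹⁶))^(1/4) = 57.86 K.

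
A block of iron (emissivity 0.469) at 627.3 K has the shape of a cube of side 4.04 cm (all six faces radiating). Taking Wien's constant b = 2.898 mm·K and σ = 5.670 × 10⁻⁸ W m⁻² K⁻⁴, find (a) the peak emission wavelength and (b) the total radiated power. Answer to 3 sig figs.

(a) λ_max = b/T = 2.898×10⁻³/627.3 = 4.620×10⁻⁶ m = 4.62 μm.
Area A = 6s² = 6×(0.0404 m)² = 9.79296×10⁻³ m².
(b) P = εσAT⁴ = 0.469×5.670×10⁻⁸×9.79296×10⁻³×(627.3)⁴ = 40.3 W.

λ_max ≈ 4.62 μm; P ≈ 40.3 W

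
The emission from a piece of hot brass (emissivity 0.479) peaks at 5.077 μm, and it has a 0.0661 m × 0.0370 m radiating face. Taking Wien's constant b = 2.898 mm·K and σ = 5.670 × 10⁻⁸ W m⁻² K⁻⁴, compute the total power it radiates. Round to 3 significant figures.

P ≈ 7.05 W

Wien's law: T = b/λ_max = 2.898×10⁻³/5.077×10⁻⁶ = 570.810 K.
Area A = 0.0661 × 0.0370 = 2.4457×10⁻³ m².
Then P = εσAT⁴ = 0.479×5.670×10⁻⁸×2.4457×10⁻³×(570.810)⁴ = 7.05 W.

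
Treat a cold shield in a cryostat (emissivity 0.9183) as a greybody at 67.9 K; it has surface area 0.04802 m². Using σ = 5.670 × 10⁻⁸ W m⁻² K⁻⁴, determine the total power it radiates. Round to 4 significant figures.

P ≈ 0.05315 W

Area A = 0.04802 m².
P = εσAT⁴ = 0.9183 × 5.670×10⁻⁸ × 0.04802 × (67.9)⁴ = 0.05315 W.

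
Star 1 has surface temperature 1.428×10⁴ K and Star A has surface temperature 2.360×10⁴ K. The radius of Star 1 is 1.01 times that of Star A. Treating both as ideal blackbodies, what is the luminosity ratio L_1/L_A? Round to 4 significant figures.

L_1/L_A ≈ 0.1367

L ∝ R²T⁴, so L_1/L_A = (R_1/R_A)²(T_1/T_A)⁴ = (1.01)² × (1.428×10⁴/2.360×10⁴)⁴ = 1.0201 × 0.134049 = 0.1367.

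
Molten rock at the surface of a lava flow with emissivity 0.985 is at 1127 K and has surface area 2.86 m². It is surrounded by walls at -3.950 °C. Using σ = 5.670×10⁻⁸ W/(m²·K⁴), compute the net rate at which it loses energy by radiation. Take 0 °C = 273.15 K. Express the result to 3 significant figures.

Net loss ≈ 2.57×10⁵ W

Surroundings: T = -3.950 °C + 273.15 = 269.200 K.
Area A = 2.86 m².
Net radiated power P_net = εσA(T⁴ − T₀⁴) = 0.985×5.670×10⁻⁸×2.86×(1127⁴ − 269.200⁴).
T⁴ − T₀⁴ = 1.61323×10¹² − 5.25170×10⁹ = 1.60798×10¹² K⁴, so P_net = 2.57×10⁵ W.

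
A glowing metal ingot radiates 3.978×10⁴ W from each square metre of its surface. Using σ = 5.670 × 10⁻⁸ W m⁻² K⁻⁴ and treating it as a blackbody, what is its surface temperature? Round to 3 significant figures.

I = σT⁴, so T = (I/σ)^(1/4) = (3.978×10⁴/(5.670×10⁻⁸))^(1/4) = 915 K.

T ≈ 915 K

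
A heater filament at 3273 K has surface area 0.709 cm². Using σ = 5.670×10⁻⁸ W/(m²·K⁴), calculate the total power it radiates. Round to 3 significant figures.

P ≈ 461 W

Area A = 0.709 cm² = 7.09×10⁻⁵ m².
P = σAT⁴ = 5.670×10⁻⁸ × 7.09×10⁻⁵ × (3273)⁴ = 461 W.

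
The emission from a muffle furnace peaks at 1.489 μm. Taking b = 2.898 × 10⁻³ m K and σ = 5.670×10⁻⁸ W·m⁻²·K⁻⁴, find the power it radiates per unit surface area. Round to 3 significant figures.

Wien's law: T = b/λ_max = 2.898×10⁻³/1.489×10⁻⁶ = 1946.27 K.
Then I = σT⁴ = 5.670×10⁻⁸×(1946.27)⁴ = 8.14×10⁵ W/m².

I ≈ 8.14×10⁵ W/m²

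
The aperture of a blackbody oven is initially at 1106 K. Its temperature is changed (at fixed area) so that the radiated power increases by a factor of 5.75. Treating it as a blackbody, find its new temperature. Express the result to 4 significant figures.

P ∝ T⁴, so T₂/T₁ = (P₂/P₁)^(1/4) = (5.75)^(1/4) = 1.54852.
T₂ = 1106 × 1.54852 = 1713 K.

T₂ ≈ 1713 K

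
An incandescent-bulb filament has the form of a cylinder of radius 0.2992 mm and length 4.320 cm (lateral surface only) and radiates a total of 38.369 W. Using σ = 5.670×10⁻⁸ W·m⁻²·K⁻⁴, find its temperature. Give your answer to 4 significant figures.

T ≈ 1699 K

Lateral area A = 2πrL = 2π×2.992×10⁻⁴×0.04320 = 8.12129×10⁻⁵ m².
P = σAT⁴ ⇒ T = (P/(σA))^(1/4) = (38.369/(5.670×10⁻⁸×8.12129×10⁻⁵))^(1/4) = 1699 K.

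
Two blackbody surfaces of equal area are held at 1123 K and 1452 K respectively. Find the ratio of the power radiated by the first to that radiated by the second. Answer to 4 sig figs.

P₁/P₂ ≈ 0.3578

With equal areas, P₁/P₂ = (T₁/T₂)⁴ = (1123/1452)⁴ = 0.3578.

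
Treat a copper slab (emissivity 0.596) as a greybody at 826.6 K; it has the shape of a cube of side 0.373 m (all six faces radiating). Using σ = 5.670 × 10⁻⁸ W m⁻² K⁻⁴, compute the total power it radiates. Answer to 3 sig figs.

P ≈ 1.32×10⁴ W

Area A = 6s² = 6×(0.373 m)² = 0.834774 m².
P = εσAT⁴ = 0.596 × 5.670×10⁻⁸ × 0.834774 × (826.6)⁴ = 1.32×10⁴ W.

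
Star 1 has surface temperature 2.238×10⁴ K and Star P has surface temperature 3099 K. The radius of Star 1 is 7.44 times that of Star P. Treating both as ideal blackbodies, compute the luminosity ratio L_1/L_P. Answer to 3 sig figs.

L ∝ R²T⁴, so L_1/L_P = (R_1/R_P)²(T_1/T_P)⁴ = (7.44)² × (2.238×10⁴/3099)⁴ = 55.3536 × 2719.91 = 1.51×10⁵.

L_1/L_P ≈ 1.51×10⁵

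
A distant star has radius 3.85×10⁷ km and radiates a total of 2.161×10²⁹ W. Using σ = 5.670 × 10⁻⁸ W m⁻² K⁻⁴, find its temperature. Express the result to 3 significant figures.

T ≈ 3.78×10³ K

Surface area A = 4πR² = 4π(3.85×10¹⁰ m)² = 1.86265×10²² m².
P = σAT⁴ ⇒ T = (P/(σA))^(1/4) = (2.161×10²⁹/(5.670×10⁻⁸×1.86265×10²²))^(1/4) = 3.78×10³ K.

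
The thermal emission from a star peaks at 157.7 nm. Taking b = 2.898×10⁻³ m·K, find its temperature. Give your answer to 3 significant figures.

T ≈ 1.84×10⁴ K

Wien's law gives T = b/λ_max = (2.898×10⁻³ m·K)/(1.577×10⁻⁷ m) = 1.84×10⁴ K.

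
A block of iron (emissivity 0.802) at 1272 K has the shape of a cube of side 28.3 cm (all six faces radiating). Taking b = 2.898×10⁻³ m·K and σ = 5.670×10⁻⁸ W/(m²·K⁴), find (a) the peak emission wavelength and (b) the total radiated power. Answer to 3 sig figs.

(a) λ_max = b/T = 2.898×10⁻³/1272 = 2.278×10⁻⁶ m = 2.28 μm.
Area A = 6s² = 6×(0.283 m)² = 0.480534 m².
(b) P = εσAT⁴ = 0.802×5.670×10⁻⁸×0.480534×(1272)⁴ = 5.72×10⁴ W.

λ_max ≈ 2.28 μm; P ≈ 5.72×10⁴ W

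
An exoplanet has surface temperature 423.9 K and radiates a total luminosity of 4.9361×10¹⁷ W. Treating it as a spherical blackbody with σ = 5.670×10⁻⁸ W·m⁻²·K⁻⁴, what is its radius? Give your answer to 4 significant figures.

R ≈ 4.632×10⁶ m

L = 4πR²σT⁴ ⇒ R = √(L/(4πσT⁴)).
σT⁴ = 1830.78 W/m², so R = √(4.9361×10¹⁷/(4π×1830.78)) = 4.632×10⁶ m.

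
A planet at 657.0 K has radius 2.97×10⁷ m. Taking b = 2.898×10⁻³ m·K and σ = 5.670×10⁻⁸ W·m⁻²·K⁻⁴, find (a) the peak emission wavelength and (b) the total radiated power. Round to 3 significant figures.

λ_max ≈ 4.41 μm; P ≈ 1.17×10²⁰ W

(a) λ_max = b/T = 2.898×10⁻³/657.0 = 4.411×10⁻⁶ m = 4.41 μm.
Surface area A = 4πR² = 4π(2.97×10⁷ m)² = 1.10847×10¹⁶ m².
(b) P = σAT⁴ = 5.670×10⁻⁸×1.10847×10¹⁶×(657.0)⁴ = 1.17×10²⁰ W.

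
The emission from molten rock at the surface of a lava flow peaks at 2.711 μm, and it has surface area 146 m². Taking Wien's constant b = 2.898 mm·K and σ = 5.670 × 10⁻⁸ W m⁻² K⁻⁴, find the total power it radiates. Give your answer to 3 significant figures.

P ≈ 1.08×10⁷ W

Wien's law: T = b/λ_max = 2.898×10⁻³/2.711×10⁻⁶ = 1068.98 K.
Area A = 146 m².
Then P = σAT⁴ = 5.670×10⁻⁸×146×(1068.98)⁴ = 1.08×10⁷ W.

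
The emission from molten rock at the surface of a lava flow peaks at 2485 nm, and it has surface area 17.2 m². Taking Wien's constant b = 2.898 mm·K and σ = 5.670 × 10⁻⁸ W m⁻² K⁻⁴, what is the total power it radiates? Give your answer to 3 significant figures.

Wien's law: T = b/λ_max = 2.898×10⁻³/2.485×10⁻⁶ = 1166.20 K.
Area A = 17.2 m².
Then P = σAT⁴ = 5.670×10⁻⁸×17.2×(1166.20)⁴ = 1.80×10⁶ W.

P ≈ 1.80×10⁶ W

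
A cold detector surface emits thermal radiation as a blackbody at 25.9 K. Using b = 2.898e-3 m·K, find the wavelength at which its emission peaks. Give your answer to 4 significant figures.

Wien's displacement law: λ_max = b/T = (2.898×10⁻³ m·K)/(25.9 K) = 1.1189×10⁻⁴ m.
That is 1.119×10⁻⁴ m, in the infrared range.

λ_max ≈ 1.119×10⁻⁴ m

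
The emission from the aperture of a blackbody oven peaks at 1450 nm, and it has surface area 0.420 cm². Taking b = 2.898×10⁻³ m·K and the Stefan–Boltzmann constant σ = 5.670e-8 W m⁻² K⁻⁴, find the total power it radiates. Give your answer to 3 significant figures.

P ≈ 38.0 W

Wien's law: T = b/λ_max = 2.898×10⁻³/1.450×10⁻⁶ = 1998.62 K.
Area A = 0.420 cm² = 4.20×10⁻⁵ m².
Then P = σAT⁴ = 5.670×10⁻⁸×4.20×10⁻⁵×(1998.62)⁴ = 38.0 W.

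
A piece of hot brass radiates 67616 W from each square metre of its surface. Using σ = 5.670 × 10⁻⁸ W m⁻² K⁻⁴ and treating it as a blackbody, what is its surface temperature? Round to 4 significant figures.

I = σT⁴, so T = (I/σ)^(1/4) = (67616/(5.670×10⁻⁸))^(1/4) = 1045 K.

T ≈ 1045 K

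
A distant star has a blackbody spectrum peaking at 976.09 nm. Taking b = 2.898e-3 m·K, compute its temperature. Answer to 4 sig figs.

T ≈ 2969 K

Wien's law gives T = b/λ_max = (2.898×10⁻³ m·K)/(9.7609×10⁻⁷ m) = 2969 K.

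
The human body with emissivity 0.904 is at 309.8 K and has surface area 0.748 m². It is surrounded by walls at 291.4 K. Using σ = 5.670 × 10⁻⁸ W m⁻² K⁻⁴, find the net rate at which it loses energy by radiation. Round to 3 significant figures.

Net loss ≈ 76.7 W

Area A = 0.748 m².
Net radiated power P_net = εσA(T⁴ − T₀⁴) = 0.904×5.670×10⁻⁸×0.748×(309.8⁴ − 291.4⁴).
T⁴ − T₀⁴ = 9.21140×10⁹ − 7.21038×10⁹ = 2.00102×10⁹ K⁴, so P_net = 76.7 W.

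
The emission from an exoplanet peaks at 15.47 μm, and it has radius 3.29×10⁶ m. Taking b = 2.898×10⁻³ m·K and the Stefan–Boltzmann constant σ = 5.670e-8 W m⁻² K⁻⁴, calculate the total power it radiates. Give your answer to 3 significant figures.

Wien's law: T = b/λ_max = 2.898×10⁻³/1.547×10⁻⁵ = 187.330 K.
Surface area A = 4πR² = 4π(3.29×10⁶ m)² = 1.36020×10¹⁴ m².
Then P = σAT⁴ = 5.670×10⁻⁸×1.36020×10¹⁴×(187.330)⁴ = 9.50×10¹⁵ W.

P ≈ 9.50×10¹⁵ W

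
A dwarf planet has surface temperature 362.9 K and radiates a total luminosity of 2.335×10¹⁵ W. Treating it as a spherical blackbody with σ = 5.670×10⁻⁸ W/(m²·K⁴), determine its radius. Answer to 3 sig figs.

L = 4πR²σT⁴ ⇒ R = √(L/(4πσT⁴)).
σT⁴ = 983.402 W/m², so R = √(2.335×10¹⁵/(4π×983.402)) = 4.35×10⁵ m.

R ≈ 4.35×10⁵ m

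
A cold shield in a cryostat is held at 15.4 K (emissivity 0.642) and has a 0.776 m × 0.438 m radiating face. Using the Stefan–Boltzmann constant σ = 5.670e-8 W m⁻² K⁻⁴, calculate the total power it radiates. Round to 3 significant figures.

Area A = 0.776 × 0.438 = 0.339888 m².
P = εσAT⁴ = 0.642 × 5.670×10⁻⁸ × 0.339888 × (15.4)⁴ = 6.96×10⁻⁴ W.

P ≈ 6.96×10⁻⁴ W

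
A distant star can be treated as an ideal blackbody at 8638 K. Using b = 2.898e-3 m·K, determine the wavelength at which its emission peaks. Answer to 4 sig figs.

λ_max ≈ 335.5 nm

Wien's displacement law: λ_max = b/T = (2.898×10⁻³ m·K)/(8638 K) = 3.3549×10⁻⁷ m.
That is 335.5 nm, in the ultraviolet range.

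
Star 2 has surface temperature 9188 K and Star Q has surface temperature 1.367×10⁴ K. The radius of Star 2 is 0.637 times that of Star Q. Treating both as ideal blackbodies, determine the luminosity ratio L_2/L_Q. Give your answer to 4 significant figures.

L ∝ R²T⁴, so L_2/L_Q = (R_2/R_Q)²(T_2/T_Q)⁴ = (0.637)² × (9188/1.367×10⁴)⁴ = 0.405769 × 0.204084 = 0.08281.

L_2/L_Q ≈ 0.08281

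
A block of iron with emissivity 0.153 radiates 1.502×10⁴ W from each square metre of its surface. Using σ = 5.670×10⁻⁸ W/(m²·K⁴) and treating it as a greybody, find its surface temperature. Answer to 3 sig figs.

I = εσT⁴, so T = (I/εσ)^(1/4) = (1.502×10⁴/(0.153×5.670×10⁻⁸))^(1/4) = 1.15×10³ K.

T ≈ 1.15×10³ K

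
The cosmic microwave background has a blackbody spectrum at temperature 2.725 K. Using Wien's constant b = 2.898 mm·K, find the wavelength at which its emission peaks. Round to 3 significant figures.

λ_max ≈ 1.06 mm

Wien's displacement law: λ_max = b/T = (2.898×10⁻³ m·K)/(2.725 K) = 1.063×10⁻³ m.
That is 1.06 mm, in the microwave range.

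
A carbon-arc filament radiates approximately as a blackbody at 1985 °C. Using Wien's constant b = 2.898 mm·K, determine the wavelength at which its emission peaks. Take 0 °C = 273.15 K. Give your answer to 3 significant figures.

T = 1985 °C + 273.15 = 2258.15 K.
Wien's displacement law: λ_max = b/T = (2.898×10⁻³ m·K)/(2258.15 K) = 1.283×10⁻⁶ m.
That is 1.28×10³ nm, in the infrared range.

λ_max ≈ 1.28×10³ nm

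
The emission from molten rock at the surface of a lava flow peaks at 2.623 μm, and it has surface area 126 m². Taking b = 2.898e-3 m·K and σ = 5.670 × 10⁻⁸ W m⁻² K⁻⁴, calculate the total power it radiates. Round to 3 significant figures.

P ≈ 1.06×10⁷ W

Wien's law: T = b/λ_max = 2.898×10⁻³/2.623×10⁻⁶ = 1104.84 K.
Area A = 126 m².
Then P = σAT⁴ = 5.670×10⁻⁸×126×(1104.84)⁴ = 1.06×10⁷ W.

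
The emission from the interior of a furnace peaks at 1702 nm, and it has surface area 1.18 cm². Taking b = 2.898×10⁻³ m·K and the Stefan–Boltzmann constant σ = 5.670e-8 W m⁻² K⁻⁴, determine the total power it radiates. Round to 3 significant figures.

P ≈ 56.2 W

Wien's law: T = b/λ_max = 2.898×10⁻³/1.702×10⁻⁶ = 1702.70 K.
Area A = 1.18 cm² = 1.18×10⁻⁴ m².
Then P = σAT⁴ = 5.670×10⁻⁸×1.18×10⁻⁴×(1702.70)⁴ = 56.2 W.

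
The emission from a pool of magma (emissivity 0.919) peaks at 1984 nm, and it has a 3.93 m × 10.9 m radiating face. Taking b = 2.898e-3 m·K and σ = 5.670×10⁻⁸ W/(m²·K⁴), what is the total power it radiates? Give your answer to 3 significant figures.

P ≈ 1.02×10⁷ W

Wien's law: T = b/λ_max = 2.898×10⁻³/1.984×10⁻⁶ = 1460.69 K.
Area A = 3.93 × 10.9 = 42.837 m².
Then P = εσAT⁴ = 0.919×5.670×10⁻⁸×42.837×(1460.69)⁴ = 1.02×10⁷ W.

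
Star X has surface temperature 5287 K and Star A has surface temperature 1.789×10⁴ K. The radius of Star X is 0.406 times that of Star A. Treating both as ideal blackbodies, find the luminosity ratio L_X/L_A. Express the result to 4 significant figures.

L ∝ R²T⁴, so L_X/L_A = (R_X/R_A)²(T_X/T_A)⁴ = (0.406)² × (5287/1.789×10⁴)⁴ = 0.164836 × 7.62774×10⁻³ = 1.257×10⁻³.

L_X/L_A ≈ 1.257×10⁻³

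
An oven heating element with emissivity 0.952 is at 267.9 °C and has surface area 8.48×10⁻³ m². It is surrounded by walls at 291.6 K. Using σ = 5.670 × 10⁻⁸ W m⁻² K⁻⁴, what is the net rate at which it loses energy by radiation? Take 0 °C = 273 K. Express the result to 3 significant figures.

T = 267.9 °C + 273 = 540.9 K.
Area A = 8.48×10⁻³ m².
Net radiated power P_net = εσA(T⁴ − T₀⁴) = 0.952×5.670×10⁻⁸×8.48×10⁻³×(540.9⁴ − 291.6⁴).
T⁴ − T₀⁴ = 8.55988×10¹⁰ − 7.23020×10⁹ = 7.83686×10¹⁰ K⁴, so P_net = 35.9 W.

Net loss ≈ 35.9 W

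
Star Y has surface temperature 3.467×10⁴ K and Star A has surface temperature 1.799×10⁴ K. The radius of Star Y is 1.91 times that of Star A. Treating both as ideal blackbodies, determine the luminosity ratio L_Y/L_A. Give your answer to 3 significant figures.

L_Y/L_A ≈ 50.3

L ∝ R²T⁴, so L_Y/L_A = (R_Y/R_A)²(T_Y/T_A)⁴ = (1.91)² × (3.467×10⁴/1.799×10⁴)⁴ = 3.6481 × 13.7940 = 50.3.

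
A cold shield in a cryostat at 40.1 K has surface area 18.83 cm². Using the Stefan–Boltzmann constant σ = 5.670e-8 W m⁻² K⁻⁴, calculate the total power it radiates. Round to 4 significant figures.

P ≈ 2.761×10⁻⁴ W

Area A = 18.83 cm² = 1.883×10⁻³ m².
P = σAT⁴ = 5.670×10⁻⁸ × 1.883×10⁻³ × (40.1)⁴ = 2.761×10⁻⁴ W.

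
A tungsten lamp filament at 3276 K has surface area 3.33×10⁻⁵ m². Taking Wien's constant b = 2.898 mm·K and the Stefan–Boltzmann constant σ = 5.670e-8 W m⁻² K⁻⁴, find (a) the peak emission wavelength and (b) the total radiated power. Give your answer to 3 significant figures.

λ_max ≈ 885 nm; P ≈ 217 W

(a) λ_max = b/T = 2.898×10⁻³/3276 = 8.846×10⁻⁷ m = 885 nm.
Area A = 3.33×10⁻⁵ m².
(b) P = σAT⁴ = 5.670×10⁻⁸×3.33×10⁻⁵×(3276)⁴ = 217 W.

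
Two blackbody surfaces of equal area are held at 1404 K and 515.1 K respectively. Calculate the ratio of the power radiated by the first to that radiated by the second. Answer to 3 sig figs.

With equal areas, P₁/P₂ = (T₁/T₂)⁴ = (1404/515.1)⁴ = 55.2.

P₁/P₂ ≈ 55.2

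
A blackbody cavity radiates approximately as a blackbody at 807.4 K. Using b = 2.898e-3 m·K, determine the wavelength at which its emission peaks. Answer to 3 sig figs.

Wien's displacement law: λ_max = b/T = (2.898×10⁻³ m·K)/(807.4 K) = 3.589×10⁻⁶ m.
That is 3.59 μm, in the infrared range.

λ_max ≈ 3.59 μm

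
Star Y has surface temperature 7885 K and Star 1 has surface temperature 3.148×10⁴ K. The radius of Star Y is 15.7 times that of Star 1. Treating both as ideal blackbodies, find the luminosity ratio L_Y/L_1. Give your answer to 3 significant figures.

L_Y/L_1 ≈ 0.970

L ∝ R²T⁴, so L_Y/L_1 = (R_Y/R_1)²(T_Y/T_1)⁴ = (15.7)² × (7885/3.148×10⁴)⁴ = 246.49 × 3.93612×10⁻³ = 0.970.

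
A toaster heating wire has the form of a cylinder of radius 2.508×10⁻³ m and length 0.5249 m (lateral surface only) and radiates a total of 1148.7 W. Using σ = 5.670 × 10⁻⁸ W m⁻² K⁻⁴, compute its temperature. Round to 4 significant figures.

Lateral area A = 2πrL = 2π×2.508×10⁻³×0.5249 = 8.27149×10⁻³ m².
P = σAT⁴ ⇒ T = (P/(σA))^(1/4) = (1148.7/(5.670×10⁻⁸×8.27149×10⁻³))^(1/4) = 1251 K.

T ≈ 1251 K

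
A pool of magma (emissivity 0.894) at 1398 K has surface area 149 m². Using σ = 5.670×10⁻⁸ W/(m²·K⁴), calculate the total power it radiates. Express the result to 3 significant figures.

P ≈ 2.88×10⁷ W

Area A = 149 m².
P = εσAT⁴ = 0.894 × 5.670×10⁻⁸ × 149 × (1398)⁴ = 2.88×10⁷ W.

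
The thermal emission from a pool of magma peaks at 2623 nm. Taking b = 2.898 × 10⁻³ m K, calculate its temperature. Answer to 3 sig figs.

Wien's law gives T = b/λ_max = (2.898×10⁻³ m·K)/(2.623×10⁻⁶ m) = 1.10×10³ K.

T ≈ 1.10×10³ K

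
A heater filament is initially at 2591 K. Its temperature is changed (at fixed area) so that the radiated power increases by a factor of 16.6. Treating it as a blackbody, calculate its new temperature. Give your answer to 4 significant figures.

P ∝ T⁴, so T₂/T₁ = (P₂/P₁)^(1/4) = (16.6)^(1/4) = 2.01849.
T₂ = 2591 × 2.01849 = 5230 K.

T₂ ≈ 5230 K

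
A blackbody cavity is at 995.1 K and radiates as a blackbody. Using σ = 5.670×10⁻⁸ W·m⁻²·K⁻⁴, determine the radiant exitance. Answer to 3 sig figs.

Stefan–Boltzmann: I = σT⁴ = 5.670×10⁻⁸ × (995.1)⁴ = 5.56×10⁴ W/m².

I ≈ 5.56×10⁴ W/m²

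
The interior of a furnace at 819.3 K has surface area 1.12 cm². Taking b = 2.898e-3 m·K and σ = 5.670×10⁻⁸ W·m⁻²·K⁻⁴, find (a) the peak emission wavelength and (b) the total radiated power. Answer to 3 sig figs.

(a) λ_max = b/T = 2.898×10⁻³/819.3 = 3.537×10⁻⁶ m = 3.54 μm.
Area A = 1.12 cm² = 1.12×10⁻⁴ m².
(b) P = σAT⁴ = 5.670×10⁻⁸×1.12×10⁻⁴×(819.3)⁴ = 2.86 W.

λ_max ≈ 3.54 μm; P ≈ 2.86 W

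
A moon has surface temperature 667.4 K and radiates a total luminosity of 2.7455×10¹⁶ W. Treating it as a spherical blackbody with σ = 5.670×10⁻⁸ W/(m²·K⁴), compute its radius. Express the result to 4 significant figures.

R ≈ 4.407×10⁵ m

L = 4πR²σT⁴ ⇒ R = √(L/(4πσT⁴)).
σT⁴ = 11249.4 W/m², so R = √(2.7455×10¹⁶/(4π×11249.4)) = 4.407×10⁵ m.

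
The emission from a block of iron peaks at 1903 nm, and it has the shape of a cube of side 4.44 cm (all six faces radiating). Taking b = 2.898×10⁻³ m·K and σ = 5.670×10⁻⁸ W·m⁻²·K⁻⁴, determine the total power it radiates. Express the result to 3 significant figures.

P ≈ 3.61×10³ W

Wien's law: T = b/λ_max = 2.898×10⁻³/1.903×10⁻⁶ = 1522.86 K.
Area A = 6s² = 6×(0.0444 m)² = 0.0118282 m².
Then P = σAT⁴ = 5.670×10⁻⁸×0.0118282×(1522.86)⁴ = 3.61×10³ W.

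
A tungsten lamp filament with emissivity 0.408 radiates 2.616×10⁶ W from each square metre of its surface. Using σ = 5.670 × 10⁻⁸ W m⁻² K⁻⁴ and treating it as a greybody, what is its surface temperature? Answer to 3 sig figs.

I = εσT⁴, so T = (I/εσ)^(1/4) = (2.616×10⁶/(0.408×5.670×10⁻⁸))^(1/4) = 3.26×10³ K.

T ≈ 3.26×10³ K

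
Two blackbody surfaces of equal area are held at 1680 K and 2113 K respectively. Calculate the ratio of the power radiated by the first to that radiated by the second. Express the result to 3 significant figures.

P₁/P₂ ≈ 0.400

With equal areas, P₁/P₂ = (T₁/T₂)⁴ = (1680/2113)⁴ = 0.400.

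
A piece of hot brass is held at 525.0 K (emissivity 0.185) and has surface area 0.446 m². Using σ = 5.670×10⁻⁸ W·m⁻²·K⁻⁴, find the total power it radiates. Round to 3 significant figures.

Area A = 0.446 m².
P = εσAT⁴ = 0.185 × 5.670×10⁻⁸ × 0.446 × (525.0)⁴ = 355 W.

P ≈ 355 W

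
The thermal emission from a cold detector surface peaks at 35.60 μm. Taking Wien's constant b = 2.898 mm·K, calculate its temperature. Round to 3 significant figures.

Wien's law gives T = b/λ_max = (2.898×10⁻³ m·K)/(3.560×10⁻⁵ m) = 81.4 K.

T ≈ 81.4 K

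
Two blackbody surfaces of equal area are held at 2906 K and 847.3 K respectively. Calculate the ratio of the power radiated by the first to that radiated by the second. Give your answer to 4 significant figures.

P₁/P₂ ≈ 138.4

With equal areas, P₁/P₂ = (T₁/T₂)⁴ = (2906/847.3)⁴ = 138.4.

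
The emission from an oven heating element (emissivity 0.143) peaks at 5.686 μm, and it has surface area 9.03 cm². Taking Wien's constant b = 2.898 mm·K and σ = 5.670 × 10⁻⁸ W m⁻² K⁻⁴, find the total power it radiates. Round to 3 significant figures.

P ≈ 0.494 W

Wien's law: T = b/λ_max = 2.898×10⁻³/5.686×10⁻⁶ = 509.673 K.
Area A = 9.03 cm² = 9.03×10⁻⁴ m².
Then P = εσAT⁴ = 0.143×5.670×10⁻⁸×9.03×10⁻⁴×(509.673)⁴ = 0.494 W.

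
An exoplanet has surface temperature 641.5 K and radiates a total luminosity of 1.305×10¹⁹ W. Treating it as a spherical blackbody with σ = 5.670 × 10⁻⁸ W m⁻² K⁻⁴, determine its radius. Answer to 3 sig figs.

R ≈ 1.04×10⁷ m

L = 4πR²σT⁴ ⇒ R = √(L/(4πσT⁴)).
σT⁴ = 9602.18 W/m², so R = √(1.305×10¹⁹/(4π×9602.18)) = 1.04×10⁷ m.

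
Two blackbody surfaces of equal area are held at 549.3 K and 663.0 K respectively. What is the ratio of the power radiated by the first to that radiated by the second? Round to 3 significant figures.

With equal areas, P₁/P₂ = (T₁/T₂)⁴ = (549.3/663.0)⁴ = 0.471.

P₁/P₂ ≈ 0.471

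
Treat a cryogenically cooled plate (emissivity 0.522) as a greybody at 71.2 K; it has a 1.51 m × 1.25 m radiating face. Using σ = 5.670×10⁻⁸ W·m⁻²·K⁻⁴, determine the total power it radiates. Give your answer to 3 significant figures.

Area A = 1.51 × 1.25 = 1.8875 m².
P = εσAT⁴ = 0.522 × 5.670×10⁻⁸ × 1.8875 × (71.2)⁴ = 1.44 W.

P ≈ 1.44 W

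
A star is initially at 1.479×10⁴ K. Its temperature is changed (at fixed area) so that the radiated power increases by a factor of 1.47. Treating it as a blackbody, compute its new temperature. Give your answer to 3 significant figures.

T₂ ≈ 1.63×10⁴ K

P ∝ T⁴, so T₂/T₁ = (P₂/P₁)^(1/4) = (1.47)^(1/4) = 1.10111.
T₂ = 1.479×10⁴ × 1.10111 = 1.63×10⁴ K.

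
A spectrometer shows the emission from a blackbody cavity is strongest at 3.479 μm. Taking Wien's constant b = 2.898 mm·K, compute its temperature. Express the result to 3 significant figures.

Wien's law gives T = b/λ_max = (2.898×10⁻³ m·K)/(3.479×10⁻⁶ m) = 833 K.

T ≈ 833 K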